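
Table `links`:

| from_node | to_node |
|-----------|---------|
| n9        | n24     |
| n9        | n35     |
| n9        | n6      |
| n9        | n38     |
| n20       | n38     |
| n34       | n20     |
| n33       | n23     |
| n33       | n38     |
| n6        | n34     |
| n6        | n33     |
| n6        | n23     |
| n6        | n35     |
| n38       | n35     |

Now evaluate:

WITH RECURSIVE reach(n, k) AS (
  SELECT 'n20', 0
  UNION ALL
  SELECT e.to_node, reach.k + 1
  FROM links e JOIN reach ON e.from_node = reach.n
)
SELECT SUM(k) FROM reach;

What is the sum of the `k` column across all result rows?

3

Base: (n20, k=0).
Iteration 1: edges from {n20} -> (n38, k=1).
Iteration 2: edges from {n38} -> (n35, k=2).
Iteration 3: no outgoing edges from {n35}; recursion stops.
SUM(k) = 0 + 1 + 2 = 3.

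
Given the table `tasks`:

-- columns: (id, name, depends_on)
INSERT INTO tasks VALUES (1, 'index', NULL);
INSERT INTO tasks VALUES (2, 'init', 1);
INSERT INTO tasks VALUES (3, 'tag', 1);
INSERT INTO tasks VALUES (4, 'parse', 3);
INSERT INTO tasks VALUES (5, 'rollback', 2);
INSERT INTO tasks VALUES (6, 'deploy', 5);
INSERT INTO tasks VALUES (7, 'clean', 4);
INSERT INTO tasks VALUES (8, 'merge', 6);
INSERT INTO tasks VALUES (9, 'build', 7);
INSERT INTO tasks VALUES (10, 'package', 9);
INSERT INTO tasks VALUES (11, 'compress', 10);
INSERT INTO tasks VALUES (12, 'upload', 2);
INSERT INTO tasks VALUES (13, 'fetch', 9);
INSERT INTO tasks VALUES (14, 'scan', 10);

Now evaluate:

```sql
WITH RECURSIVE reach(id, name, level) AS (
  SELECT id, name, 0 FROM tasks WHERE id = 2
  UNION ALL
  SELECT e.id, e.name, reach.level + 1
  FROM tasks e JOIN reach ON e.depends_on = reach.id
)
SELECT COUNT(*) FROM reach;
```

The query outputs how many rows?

5

Base: id=2 (init) at level 0.
Iteration 1: rows with depends_on in {2} -> rollback (id 5, level 1), upload (id 12, level 1).
Iteration 2: rows with depends_on in {5,12} -> deploy (id 6, level 2).
Iteration 3: rows with depends_on in {6} -> merge (id 8, level 3).
Iteration 4: no rows with depends_on in {8}; recursion stops.
Total rows emitted: 5.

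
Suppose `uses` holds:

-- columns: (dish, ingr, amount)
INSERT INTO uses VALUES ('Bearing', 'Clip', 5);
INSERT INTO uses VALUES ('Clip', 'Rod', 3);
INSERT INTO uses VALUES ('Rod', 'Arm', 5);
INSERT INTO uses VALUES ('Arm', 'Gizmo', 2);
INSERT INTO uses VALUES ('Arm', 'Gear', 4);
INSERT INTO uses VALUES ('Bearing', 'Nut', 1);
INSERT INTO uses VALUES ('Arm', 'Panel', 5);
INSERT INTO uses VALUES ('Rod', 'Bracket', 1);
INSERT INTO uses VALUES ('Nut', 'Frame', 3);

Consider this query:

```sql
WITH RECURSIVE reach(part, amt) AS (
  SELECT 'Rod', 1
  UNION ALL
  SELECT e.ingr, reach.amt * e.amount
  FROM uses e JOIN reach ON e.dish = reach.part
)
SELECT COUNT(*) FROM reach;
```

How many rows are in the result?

Base: (Rod, amt=1).
Iteration 1: components of {Rod} -> Arm = 1*5 = 5, Bracket = 1*1 = 1.
Iteration 2: components of {Arm,Bracket} -> Gear = 5*4 = 20, Gizmo = 5*2 = 10, Panel = 5*5 = 25.
Iteration 3: no further components; recursion stops.
Total rows emitted: 6.

6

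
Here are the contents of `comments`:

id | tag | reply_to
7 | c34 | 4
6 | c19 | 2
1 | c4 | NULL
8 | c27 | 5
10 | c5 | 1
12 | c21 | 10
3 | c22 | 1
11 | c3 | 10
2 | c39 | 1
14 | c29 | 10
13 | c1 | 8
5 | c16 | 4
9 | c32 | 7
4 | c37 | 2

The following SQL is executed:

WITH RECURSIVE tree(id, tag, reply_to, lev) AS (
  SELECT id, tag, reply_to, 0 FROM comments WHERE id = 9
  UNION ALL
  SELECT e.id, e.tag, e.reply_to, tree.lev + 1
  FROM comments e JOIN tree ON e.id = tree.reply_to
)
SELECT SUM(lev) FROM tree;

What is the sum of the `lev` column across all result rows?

Base: id=9 (c32), reply_to=7, lev 0.
Iteration 1: join on id=7 -> c34 (id 7, reply_to=4, lev 1).
Iteration 2: join on id=4 -> c37 (id 4, reply_to=2, lev 2).
Iteration 3: join on id=2 -> c39 (id 2, reply_to=1, lev 3).
Iteration 4: join on id=1 -> c4 (id 1, reply_to=NULL, lev 4).
Iteration 5: reply_to is NULL; no match; recursion stops.
SUM(lev) = 0 + 1 + 2 + 3 + 4 = 10.

10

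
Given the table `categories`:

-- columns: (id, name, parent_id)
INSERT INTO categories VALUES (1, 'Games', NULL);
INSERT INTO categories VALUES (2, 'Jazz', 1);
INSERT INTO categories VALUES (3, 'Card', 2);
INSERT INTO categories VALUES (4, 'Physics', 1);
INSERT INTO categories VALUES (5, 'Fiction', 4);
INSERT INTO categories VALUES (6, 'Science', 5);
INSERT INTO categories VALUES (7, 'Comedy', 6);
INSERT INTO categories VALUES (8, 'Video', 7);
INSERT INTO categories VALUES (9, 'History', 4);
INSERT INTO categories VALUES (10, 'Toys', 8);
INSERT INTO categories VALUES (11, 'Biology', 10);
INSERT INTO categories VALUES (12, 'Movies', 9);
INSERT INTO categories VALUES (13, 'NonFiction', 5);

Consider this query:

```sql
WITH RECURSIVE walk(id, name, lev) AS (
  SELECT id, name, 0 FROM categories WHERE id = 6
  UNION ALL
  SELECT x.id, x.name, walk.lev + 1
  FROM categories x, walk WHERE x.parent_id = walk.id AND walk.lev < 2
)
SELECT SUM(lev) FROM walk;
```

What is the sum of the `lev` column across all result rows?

3

Base: id=6 (Science) at lev 0.
Iteration 1: rows with parent_id in {6} -> Comedy (id 7, lev 1).
Iteration 2: rows with parent_id in {7} -> Video (id 8, lev 2).
Iteration 3: lev < 2 fails for all current rows; recursion stops.
SUM(lev) = 0 + 1 + 2 = 3.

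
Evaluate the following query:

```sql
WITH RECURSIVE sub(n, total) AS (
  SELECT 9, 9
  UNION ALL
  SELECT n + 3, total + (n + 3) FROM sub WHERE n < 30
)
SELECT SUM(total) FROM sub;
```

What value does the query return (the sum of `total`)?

Base: n=9, total=9.
Iteration 1: 9 < 30 holds -> n = 9 + 3 = 12, total = 9 + 12 = 21.
Iteration 2: 12 < 30 holds -> n = 12 + 3 = 15, total = 21 + 15 = 36.
Iteration 3: 15 < 30 holds -> n = 15 + 3 = 18, total = 36 + 18 = 54.
Iteration 4: 18 < 30 holds -> n = 18 + 3 = 21, total = 54 + 21 = 75.
Iteration 5: 21 < 30 holds -> n = 21 + 3 = 24, total = 75 + 24 = 99.
Iteration 6: 24 < 30 holds -> n = 24 + 3 = 27, total = 99 + 27 = 126.
Iteration 7: 27 < 30 holds -> n = 27 + 3 = 30, total = 126 + 30 = 156.
Iteration 8: 30 < 30 fails; recursion stops.
SUM(total) = 9 + 21 + 36 + 54 + 75 + 99 + 126 + 156 = 576.

576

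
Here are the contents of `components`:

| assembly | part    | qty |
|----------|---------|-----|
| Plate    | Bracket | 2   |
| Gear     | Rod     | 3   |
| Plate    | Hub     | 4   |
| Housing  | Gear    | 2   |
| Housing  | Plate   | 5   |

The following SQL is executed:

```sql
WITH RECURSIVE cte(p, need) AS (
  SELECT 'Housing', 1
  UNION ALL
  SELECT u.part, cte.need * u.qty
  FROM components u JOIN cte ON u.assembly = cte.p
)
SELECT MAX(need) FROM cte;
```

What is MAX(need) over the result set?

Base: (Housing, need=1).
Iteration 1: components of {Housing} -> Gear = 1*2 = 2, Plate = 1*5 = 5.
Iteration 2: components of {Gear,Plate} -> Bracket = 5*2 = 10, Hub = 5*4 = 20, Rod = 2*3 = 6.
Iteration 3: no further components; recursion stops.
need values: 1, 2, 5, 6, 20, 10; the maximum is 20.

20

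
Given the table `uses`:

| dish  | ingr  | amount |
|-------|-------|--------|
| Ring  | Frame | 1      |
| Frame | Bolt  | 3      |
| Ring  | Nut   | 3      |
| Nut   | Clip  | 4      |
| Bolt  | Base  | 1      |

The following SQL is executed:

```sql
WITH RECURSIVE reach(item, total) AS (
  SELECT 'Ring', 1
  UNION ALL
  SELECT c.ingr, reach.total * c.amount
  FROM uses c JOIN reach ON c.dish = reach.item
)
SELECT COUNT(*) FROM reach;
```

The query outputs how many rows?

6

Base: (Ring, total=1).
Iteration 1: components of {Ring} -> Frame = 1*1 = 1, Nut = 1*3 = 3.
Iteration 2: components of {Frame,Nut} -> Bolt = 1*3 = 3, Clip = 3*4 = 12.
Iteration 3: components of {Bolt,Clip} -> Base = 3*1 = 3.
Iteration 4: no further components; recursion stops.
Total rows emitted: 6.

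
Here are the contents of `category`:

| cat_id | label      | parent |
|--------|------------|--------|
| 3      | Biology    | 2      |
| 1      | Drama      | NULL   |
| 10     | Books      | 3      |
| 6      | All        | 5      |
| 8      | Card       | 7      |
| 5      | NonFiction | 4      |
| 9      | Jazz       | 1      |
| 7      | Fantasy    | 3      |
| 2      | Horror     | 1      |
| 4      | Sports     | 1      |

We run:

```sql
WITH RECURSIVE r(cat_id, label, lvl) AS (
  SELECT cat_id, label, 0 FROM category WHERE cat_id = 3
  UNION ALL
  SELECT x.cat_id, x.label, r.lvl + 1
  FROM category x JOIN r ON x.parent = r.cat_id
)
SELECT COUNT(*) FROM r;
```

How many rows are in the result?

4

Base: cat_id=3 (Biology) at lvl 0.
Iteration 1: rows with parent in {3} -> Fantasy (id 7, lvl 1), Books (id 10, lvl 1).
Iteration 2: rows with parent in {7,10} -> Card (id 8, lvl 2).
Iteration 3: no rows with parent in {8}; recursion stops.
Total rows emitted: 4.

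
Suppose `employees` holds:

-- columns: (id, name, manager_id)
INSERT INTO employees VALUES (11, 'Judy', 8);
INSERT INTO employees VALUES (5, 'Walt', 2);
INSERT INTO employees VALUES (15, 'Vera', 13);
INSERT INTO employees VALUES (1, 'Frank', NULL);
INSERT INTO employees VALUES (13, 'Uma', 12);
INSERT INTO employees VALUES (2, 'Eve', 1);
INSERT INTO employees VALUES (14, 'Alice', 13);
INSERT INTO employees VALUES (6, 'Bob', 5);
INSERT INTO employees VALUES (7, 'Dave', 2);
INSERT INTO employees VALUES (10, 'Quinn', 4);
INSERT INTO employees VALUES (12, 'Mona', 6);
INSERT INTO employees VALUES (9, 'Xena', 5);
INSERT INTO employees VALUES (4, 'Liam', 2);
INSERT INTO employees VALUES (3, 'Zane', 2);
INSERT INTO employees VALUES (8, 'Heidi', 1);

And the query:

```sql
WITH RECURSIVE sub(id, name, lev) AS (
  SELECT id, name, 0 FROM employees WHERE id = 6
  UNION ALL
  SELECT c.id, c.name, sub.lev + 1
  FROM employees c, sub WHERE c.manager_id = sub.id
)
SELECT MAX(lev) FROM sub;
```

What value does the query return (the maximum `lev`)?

3

Base: id=6 (Bob) at lev 0.
Iteration 1: rows with manager_id in {6} -> Mona (id 12, lev 1).
Iteration 2: rows with manager_id in {12} -> Uma (id 13, lev 2).
Iteration 3: rows with manager_id in {13} -> Alice (id 14, lev 3), Vera (id 15, lev 3).
Iteration 4: no rows with manager_id in {14,15}; recursion stops.
lev values: 0, 1, 2, 3, 3; the maximum is 3.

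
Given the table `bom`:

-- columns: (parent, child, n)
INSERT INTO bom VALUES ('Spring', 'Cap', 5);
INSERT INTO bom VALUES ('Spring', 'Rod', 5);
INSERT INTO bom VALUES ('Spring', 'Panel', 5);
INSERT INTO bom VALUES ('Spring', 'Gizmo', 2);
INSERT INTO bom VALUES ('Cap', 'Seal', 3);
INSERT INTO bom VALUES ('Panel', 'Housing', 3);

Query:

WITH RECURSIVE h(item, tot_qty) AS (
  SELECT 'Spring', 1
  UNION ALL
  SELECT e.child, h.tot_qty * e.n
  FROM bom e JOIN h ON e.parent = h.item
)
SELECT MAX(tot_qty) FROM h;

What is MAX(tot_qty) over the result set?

Base: (Spring, tot_qty=1).
Iteration 1: components of {Spring} -> Cap = 1*5 = 5, Gizmo = 1*2 = 2, Panel = 1*5 = 5, Rod = 1*5 = 5.
Iteration 2: components of {Cap,Gizmo,Panel,Rod} -> Housing = 5*3 = 15, Seal = 5*3 = 15.
Iteration 3: no further components; recursion stops.
tot_qty values: 1, 2, 5, 5, 5, 15, 15; the maximum is 15.

15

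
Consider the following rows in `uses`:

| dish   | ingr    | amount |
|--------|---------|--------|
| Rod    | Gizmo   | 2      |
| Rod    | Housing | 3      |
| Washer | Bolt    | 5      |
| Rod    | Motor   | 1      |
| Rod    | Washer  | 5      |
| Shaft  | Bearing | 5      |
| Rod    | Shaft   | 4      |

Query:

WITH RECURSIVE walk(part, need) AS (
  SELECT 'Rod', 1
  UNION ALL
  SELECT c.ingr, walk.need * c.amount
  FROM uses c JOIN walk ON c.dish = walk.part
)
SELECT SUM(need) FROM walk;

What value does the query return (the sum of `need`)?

Base: (Rod, need=1).
Iteration 1: components of {Rod} -> Gizmo = 1*2 = 2, Housing = 1*3 = 3, Motor = 1*1 = 1, Shaft = 1*4 = 4, Washer = 1*5 = 5.
Iteration 2: components of {Gizmo,Housing,Motor,Shaft,Washer} -> Bearing = 4*5 = 20, Bolt = 5*5 = 25.
Iteration 3: no further components; recursion stops.
SUM(need) = 1 + 1 + 3 + 5 + 4 + 2 + 25 + 20 = 61.

61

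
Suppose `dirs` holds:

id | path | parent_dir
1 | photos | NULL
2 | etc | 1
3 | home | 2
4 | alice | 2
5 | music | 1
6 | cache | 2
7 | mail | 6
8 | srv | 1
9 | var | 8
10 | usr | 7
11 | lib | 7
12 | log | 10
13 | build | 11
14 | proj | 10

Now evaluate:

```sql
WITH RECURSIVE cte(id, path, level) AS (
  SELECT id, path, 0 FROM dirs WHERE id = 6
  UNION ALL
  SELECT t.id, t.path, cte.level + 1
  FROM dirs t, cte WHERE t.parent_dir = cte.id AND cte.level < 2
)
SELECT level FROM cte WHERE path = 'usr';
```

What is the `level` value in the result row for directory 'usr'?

Base: id=6 (cache) at level 0.
Iteration 1: rows with parent_dir in {6} -> mail (id 7, level 1).
Iteration 2: rows with parent_dir in {7} -> usr (id 10, level 2), lib (id 11, level 2).
Iteration 3: level < 2 fails for all current rows; recursion stops.

2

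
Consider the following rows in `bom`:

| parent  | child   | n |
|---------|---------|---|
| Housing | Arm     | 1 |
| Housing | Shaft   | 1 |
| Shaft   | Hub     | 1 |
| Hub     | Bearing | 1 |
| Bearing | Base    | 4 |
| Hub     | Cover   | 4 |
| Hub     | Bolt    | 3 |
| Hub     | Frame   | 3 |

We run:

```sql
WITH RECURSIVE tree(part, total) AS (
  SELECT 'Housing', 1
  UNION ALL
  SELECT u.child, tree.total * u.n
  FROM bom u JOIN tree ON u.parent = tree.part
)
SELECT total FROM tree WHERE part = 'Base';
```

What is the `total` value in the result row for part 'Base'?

4

Base: (Housing, total=1).
Iteration 1: components of {Housing} -> Arm = 1*1 = 1, Shaft = 1*1 = 1.
Iteration 2: components of {Arm,Shaft} -> Hub = 1*1 = 1.
Iteration 3: components of {Hub} -> Bearing = 1*1 = 1, Bolt = 1*3 = 3, Cover = 1*4 = 4, Frame = 1*3 = 3.
Iteration 4: components of {Bearing,Bolt,Cover,Frame} -> Base = 1*4 = 4.
Iteration 5: no further components; recursion stops.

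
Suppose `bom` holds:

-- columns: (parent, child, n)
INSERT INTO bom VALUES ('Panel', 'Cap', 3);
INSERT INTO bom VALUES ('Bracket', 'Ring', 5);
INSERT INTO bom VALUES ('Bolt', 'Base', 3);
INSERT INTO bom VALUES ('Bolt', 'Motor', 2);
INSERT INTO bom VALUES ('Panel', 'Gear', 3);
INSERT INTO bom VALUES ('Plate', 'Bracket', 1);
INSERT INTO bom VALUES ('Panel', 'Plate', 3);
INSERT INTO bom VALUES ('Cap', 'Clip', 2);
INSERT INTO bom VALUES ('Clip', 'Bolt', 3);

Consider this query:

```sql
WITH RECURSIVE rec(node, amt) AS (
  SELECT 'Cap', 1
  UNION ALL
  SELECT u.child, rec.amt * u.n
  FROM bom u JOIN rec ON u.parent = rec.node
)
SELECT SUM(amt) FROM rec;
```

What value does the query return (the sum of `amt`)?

Base: (Cap, amt=1).
Iteration 1: components of {Cap} -> Clip = 1*2 = 2.
Iteration 2: components of {Clip} -> Bolt = 2*3 = 6.
Iteration 3: components of {Bolt} -> Base = 6*3 = 18, Motor = 6*2 = 12.
Iteration 4: no further components; recursion stops.
SUM(amt) = 1 + 2 + 6 + 18 + 12 = 39.

39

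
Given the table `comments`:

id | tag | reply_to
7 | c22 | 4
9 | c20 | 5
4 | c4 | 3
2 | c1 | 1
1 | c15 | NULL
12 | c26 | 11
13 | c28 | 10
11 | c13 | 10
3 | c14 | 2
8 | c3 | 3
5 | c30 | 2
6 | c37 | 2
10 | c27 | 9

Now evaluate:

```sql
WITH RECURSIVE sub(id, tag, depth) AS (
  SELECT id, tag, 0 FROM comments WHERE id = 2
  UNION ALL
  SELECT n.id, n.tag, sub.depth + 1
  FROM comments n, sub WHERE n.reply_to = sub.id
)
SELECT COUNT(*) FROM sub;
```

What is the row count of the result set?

Base: id=2 (c1) at depth 0.
Iteration 1: rows with reply_to in {2} -> c14 (id 3, depth 1), c30 (id 5, depth 1), c37 (id 6, depth 1).
Iteration 2: rows with reply_to in {3,5,6} -> c4 (id 4, depth 2), c3 (id 8, depth 2), c20 (id 9, depth 2).
Iteration 3: rows with reply_to in {4,8,9} -> c22 (id 7, depth 3), c27 (id 10, depth 3).
Iteration 4: rows with reply_to in {7,10} -> c13 (id 11, depth 4), c28 (id 13, depth 4).
Iteration 5: rows with reply_to in {11,13} -> c26 (id 12, depth 5).
Iteration 6: no rows with reply_to in {12}; recursion stops.
Total rows emitted: 12.

12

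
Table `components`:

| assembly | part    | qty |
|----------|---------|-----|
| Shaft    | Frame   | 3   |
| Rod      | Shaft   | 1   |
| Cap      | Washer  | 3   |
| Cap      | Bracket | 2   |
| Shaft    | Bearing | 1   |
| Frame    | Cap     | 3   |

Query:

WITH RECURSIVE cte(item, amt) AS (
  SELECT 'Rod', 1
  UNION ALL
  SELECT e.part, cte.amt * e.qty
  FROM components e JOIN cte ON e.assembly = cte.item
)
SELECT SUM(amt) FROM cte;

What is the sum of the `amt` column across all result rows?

60

Base: (Rod, amt=1).
Iteration 1: components of {Rod} -> Shaft = 1*1 = 1.
Iteration 2: components of {Shaft} -> Bearing = 1*1 = 1, Frame = 1*3 = 3.
Iteration 3: components of {Bearing,Frame} -> Cap = 3*3 = 9.
Iteration 4: components of {Cap} -> Bracket = 9*2 = 18, Washer = 9*3 = 27.
Iteration 5: no further components; recursion stops.
SUM(amt) = 1 + 1 + 3 + 1 + 9 + 18 + 27 = 60.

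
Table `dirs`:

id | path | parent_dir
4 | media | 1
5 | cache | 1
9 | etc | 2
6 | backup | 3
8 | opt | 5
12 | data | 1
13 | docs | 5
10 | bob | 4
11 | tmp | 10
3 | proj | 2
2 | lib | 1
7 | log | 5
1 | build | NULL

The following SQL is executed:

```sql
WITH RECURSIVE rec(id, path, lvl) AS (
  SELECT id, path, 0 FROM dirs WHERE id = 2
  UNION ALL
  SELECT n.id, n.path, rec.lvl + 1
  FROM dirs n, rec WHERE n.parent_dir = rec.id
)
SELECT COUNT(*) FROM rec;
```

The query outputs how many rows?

Base: id=2 (lib) at lvl 0.
Iteration 1: rows with parent_dir in {2} -> proj (id 3, lvl 1), etc (id 9, lvl 1).
Iteration 2: rows with parent_dir in {3,9} -> backup (id 6, lvl 2).
Iteration 3: no rows with parent_dir in {6}; recursion stops.
Total rows emitted: 4.

4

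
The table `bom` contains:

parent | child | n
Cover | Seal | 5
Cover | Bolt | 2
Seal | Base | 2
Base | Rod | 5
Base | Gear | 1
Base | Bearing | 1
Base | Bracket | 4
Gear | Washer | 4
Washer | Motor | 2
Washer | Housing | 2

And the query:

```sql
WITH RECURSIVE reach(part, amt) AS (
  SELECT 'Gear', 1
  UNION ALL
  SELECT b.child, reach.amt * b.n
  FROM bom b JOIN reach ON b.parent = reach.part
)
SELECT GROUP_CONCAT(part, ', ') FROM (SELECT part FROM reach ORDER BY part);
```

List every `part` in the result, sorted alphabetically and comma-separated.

Base: (Gear, amt=1).
Iteration 1: components of {Gear} -> Washer = 1*4 = 4.
Iteration 2: components of {Washer} -> Housing = 4*2 = 8, Motor = 4*2 = 8.
Iteration 3: no further components; recursion stops.

Gear, Housing, Motor, Washer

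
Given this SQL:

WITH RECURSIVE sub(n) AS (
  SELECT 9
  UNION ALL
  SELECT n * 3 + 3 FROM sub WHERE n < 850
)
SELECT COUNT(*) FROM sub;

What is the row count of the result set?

6

Base: n=9.
Iteration 1: 9 < 850 holds -> n = 9 * 3 + 3 = 30.
Iteration 2: 30 < 850 holds -> n = 30 * 3 + 3 = 93.
Iteration 3: 93 < 850 holds -> n = 93 * 3 + 3 = 282.
Iteration 4: 282 < 850 holds -> n = 282 * 3 + 3 = 849.
Iteration 5: 849 < 850 holds -> n = 849 * 3 + 3 = 2550.
Iteration 6: 2550 < 850 fails; recursion stops.
Total rows emitted: 6.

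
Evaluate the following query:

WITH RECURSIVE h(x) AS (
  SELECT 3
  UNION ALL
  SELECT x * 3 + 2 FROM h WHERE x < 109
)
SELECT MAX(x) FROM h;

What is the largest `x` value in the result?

Base: x=3.
Iteration 1: 3 < 109 holds -> x = 3 * 3 + 2 = 11.
Iteration 2: 11 < 109 holds -> x = 11 * 3 + 2 = 35.
Iteration 3: 35 < 109 holds -> x = 35 * 3 + 2 = 107.
Iteration 4: 107 < 109 holds -> x = 107 * 3 + 2 = 323.
Iteration 5: 323 < 109 fails; recursion stops.
x values: 3, 11, 35, 107, 323; the maximum is 323.

323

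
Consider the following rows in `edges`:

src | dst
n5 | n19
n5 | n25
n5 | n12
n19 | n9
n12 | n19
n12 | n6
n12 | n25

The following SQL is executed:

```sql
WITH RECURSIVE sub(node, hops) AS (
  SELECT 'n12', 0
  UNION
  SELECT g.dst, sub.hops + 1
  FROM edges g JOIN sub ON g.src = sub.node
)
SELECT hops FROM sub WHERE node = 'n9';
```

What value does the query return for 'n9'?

Base: (n12, hops=0).
Iteration 1: edges from {n12} -> (n19, hops=1), (n25, hops=1), (n6, hops=1).
Iteration 2: edges from {n19,n25,n6} -> (n9, hops=2).
Iteration 3: no outgoing edges from {n9}; recursion stops.

2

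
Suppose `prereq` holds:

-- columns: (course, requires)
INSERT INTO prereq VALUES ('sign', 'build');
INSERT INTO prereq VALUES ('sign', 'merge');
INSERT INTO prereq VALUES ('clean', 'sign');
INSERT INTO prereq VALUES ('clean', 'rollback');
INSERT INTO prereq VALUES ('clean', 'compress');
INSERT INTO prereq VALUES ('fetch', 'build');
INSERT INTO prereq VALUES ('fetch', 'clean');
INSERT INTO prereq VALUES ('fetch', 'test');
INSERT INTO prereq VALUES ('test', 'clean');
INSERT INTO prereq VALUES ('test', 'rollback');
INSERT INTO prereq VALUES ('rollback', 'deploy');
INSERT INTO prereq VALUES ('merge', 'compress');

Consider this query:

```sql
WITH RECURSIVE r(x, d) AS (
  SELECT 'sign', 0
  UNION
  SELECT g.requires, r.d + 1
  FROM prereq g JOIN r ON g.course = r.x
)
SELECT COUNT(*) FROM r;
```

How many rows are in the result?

4

Base: (sign, d=0).
Iteration 1: edges from {sign} -> (build, d=1), (merge, d=1).
Iteration 2: edges from {build,merge} -> (compress, d=2).
Iteration 3: no outgoing edges from {compress}; recursion stops.
Total rows emitted: 4.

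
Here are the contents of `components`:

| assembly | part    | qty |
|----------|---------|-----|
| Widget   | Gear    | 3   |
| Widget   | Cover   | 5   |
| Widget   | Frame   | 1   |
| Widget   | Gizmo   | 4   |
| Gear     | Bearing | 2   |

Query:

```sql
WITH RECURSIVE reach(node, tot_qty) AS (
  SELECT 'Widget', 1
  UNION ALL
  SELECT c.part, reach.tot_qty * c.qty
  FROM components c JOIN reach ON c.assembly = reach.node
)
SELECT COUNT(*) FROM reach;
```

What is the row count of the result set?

Base: (Widget, tot_qty=1).
Iteration 1: components of {Widget} -> Cover = 1*5 = 5, Frame = 1*1 = 1, Gear = 1*3 = 3, Gizmo = 1*4 = 4.
Iteration 2: components of {Cover,Frame,Gear,Gizmo} -> Bearing = 3*2 = 6.
Iteration 3: no further components; recursion stops.
Total rows emitted: 6.

6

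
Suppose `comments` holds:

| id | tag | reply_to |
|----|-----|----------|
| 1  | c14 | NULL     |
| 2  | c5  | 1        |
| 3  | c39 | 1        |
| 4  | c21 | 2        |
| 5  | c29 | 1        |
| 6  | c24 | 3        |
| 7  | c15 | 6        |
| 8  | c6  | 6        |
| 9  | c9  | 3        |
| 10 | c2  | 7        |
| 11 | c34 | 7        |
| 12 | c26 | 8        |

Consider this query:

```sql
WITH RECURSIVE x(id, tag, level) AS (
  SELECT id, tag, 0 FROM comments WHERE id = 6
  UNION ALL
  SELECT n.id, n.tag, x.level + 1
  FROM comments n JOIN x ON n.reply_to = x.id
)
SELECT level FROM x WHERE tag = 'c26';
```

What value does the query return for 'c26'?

2

Base: id=6 (c24) at level 0.
Iteration 1: rows with reply_to in {6} -> c15 (id 7, level 1), c6 (id 8, level 1).
Iteration 2: rows with reply_to in {7,8} -> c2 (id 10, level 2), c34 (id 11, level 2), c26 (id 12, level 2).
Iteration 3: no rows with reply_to in {10,11,12}; recursion stops.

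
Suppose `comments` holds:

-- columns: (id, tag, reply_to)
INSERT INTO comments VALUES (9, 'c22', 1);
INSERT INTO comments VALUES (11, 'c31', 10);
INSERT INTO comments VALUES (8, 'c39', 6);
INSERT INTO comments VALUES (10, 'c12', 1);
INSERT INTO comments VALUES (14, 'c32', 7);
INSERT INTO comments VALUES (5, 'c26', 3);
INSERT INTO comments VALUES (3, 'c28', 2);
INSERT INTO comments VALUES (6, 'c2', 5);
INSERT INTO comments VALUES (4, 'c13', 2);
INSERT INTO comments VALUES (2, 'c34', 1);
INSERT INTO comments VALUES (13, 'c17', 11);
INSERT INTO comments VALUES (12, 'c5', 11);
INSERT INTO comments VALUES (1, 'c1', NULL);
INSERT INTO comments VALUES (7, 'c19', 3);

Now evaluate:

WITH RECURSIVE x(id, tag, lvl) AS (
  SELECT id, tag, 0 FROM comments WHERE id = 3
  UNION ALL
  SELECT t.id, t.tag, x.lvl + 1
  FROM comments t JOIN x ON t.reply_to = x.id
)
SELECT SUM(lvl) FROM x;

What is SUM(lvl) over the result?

Base: id=3 (c28) at lvl 0.
Iteration 1: rows with reply_to in {3} -> c26 (id 5, lvl 1), c19 (id 7, lvl 1).
Iteration 2: rows with reply_to in {5,7} -> c2 (id 6, lvl 2), c32 (id 14, lvl 2).
Iteration 3: rows with reply_to in {6,14} -> c39 (id 8, lvl 3).
Iteration 4: no rows with reply_to in {8}; recursion stops.
SUM(lvl) = 0 + 1 + 1 + 2 + 2 + 3 = 9.

9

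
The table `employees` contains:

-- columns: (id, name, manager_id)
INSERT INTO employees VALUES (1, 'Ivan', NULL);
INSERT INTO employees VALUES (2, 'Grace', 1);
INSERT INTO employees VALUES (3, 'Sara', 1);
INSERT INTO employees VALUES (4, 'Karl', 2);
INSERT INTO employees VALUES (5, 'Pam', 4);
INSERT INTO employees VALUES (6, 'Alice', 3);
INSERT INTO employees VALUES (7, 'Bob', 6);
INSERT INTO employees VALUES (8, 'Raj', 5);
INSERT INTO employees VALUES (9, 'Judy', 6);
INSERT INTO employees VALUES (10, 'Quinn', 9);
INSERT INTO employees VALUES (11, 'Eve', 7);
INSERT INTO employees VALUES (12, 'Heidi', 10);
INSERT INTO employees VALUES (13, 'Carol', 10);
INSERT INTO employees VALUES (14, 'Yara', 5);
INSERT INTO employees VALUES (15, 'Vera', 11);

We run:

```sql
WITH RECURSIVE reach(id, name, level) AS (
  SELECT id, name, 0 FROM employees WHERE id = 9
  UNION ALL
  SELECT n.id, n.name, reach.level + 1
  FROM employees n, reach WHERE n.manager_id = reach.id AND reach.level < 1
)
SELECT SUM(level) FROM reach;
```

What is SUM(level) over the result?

Base: id=9 (Judy) at level 0.
Iteration 1: rows with manager_id in {9} -> Quinn (id 10, level 1).
Iteration 2: level < 1 fails for all current rows; recursion stops.
SUM(level) = 0 + 1 = 1.

1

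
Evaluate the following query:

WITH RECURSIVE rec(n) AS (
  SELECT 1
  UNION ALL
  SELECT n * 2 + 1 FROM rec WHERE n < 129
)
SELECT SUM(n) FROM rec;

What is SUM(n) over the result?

Base: n=1.
Iteration 1: 1 < 129 holds -> n = 1 * 2 + 1 = 3.
Iteration 2: 3 < 129 holds -> n = 3 * 2 + 1 = 7.
Iteration 3: 7 < 129 holds -> n = 7 * 2 + 1 = 15.
Iteration 4: 15 < 129 holds -> n = 15 * 2 + 1 = 31.
Iteration 5: 31 < 129 holds -> n = 31 * 2 + 1 = 63.
Iteration 6: 63 < 129 holds -> n = 63 * 2 + 1 = 127.
Iteration 7: 127 < 129 holds -> n = 127 * 2 + 1 = 255.
Iteration 8: 255 < 129 fails; recursion stops.
SUM(n) = 1 + 3 + 7 + 15 + 31 + 63 + 127 + 255 = 502.

502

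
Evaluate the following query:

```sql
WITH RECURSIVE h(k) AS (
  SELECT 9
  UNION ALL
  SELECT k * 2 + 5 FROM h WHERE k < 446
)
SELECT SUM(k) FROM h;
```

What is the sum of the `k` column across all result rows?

1743

Base: k=9.
Iteration 1: 9 < 446 holds -> k = 9 * 2 + 5 = 23.
Iteration 2: 23 < 446 holds -> k = 23 * 2 + 5 = 51.
Iteration 3: 51 < 446 holds -> k = 51 * 2 + 5 = 107.
Iteration 4: 107 < 446 holds -> k = 107 * 2 + 5 = 219.
Iteration 5: 219 < 446 holds -> k = 219 * 2 + 5 = 443.
Iteration 6: 443 < 446 holds -> k = 443 * 2 + 5 = 891.
Iteration 7: 891 < 446 fails; recursion stops.
SUM(k) = 9 + 23 + 51 + 107 + 219 + 443 + 891 = 1743.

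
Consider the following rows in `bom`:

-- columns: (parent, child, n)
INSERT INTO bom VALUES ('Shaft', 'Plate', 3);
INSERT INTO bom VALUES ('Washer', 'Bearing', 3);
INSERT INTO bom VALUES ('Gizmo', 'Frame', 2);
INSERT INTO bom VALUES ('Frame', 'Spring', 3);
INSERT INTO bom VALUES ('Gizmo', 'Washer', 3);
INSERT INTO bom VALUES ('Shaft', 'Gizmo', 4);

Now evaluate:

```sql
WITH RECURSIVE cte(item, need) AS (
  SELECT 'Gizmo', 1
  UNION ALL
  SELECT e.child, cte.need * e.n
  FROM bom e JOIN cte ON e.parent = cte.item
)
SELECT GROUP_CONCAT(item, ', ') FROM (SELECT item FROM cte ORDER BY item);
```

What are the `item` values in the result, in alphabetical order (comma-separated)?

Base: (Gizmo, need=1).
Iteration 1: components of {Gizmo} -> Frame = 1*2 = 2, Washer = 1*3 = 3.
Iteration 2: components of {Frame,Washer} -> Bearing = 3*3 = 9, Spring = 2*3 = 6.
Iteration 3: no further components; recursion stops.

Bearing, Frame, Gizmo, Spring, Washer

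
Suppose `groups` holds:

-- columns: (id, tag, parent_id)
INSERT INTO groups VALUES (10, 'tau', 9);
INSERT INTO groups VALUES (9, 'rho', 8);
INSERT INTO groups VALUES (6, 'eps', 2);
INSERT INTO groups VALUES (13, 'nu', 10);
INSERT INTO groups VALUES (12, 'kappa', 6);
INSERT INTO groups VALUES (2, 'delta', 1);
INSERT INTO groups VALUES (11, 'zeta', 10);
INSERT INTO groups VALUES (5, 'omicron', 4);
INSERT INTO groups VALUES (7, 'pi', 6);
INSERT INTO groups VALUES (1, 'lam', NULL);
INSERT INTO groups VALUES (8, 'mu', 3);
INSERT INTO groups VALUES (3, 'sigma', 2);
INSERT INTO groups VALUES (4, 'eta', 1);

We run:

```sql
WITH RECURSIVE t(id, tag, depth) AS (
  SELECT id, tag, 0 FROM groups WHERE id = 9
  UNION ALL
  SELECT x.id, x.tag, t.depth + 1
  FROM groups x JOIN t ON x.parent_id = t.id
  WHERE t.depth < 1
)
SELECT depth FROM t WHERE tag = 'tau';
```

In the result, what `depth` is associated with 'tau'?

Base: id=9 (rho) at depth 0.
Iteration 1: rows with parent_id in {9} -> tau (id 10, depth 1).
Iteration 2: depth < 1 fails for all current rows; recursion stops.

1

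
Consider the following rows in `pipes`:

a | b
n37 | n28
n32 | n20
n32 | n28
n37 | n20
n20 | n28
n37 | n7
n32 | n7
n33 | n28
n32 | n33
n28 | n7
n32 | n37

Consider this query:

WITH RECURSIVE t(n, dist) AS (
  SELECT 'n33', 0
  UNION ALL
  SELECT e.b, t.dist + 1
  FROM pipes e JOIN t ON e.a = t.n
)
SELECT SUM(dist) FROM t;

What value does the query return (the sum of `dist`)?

3

Base: (n33, dist=0).
Iteration 1: edges from {n33} -> (n28, dist=1).
Iteration 2: edges from {n28} -> (n7, dist=2).
Iteration 3: no outgoing edges from {n7}; recursion stops.
SUM(dist) = 0 + 1 + 2 = 3.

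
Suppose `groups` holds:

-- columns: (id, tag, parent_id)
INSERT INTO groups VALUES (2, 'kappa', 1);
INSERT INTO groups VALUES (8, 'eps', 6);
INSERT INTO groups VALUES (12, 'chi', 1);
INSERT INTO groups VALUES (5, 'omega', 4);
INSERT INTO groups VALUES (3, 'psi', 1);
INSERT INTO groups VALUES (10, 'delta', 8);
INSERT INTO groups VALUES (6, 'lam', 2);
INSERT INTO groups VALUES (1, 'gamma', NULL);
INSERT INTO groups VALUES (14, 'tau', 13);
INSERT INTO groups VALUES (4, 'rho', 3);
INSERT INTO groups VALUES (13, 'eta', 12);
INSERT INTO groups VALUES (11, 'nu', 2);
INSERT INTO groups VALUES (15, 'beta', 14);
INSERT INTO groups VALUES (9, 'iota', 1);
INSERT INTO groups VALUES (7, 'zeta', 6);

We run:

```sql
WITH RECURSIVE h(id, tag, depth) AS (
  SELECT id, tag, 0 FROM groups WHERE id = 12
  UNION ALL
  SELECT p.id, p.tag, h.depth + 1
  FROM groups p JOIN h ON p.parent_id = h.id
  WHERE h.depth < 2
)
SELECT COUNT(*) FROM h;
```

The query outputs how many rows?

3

Base: id=12 (chi) at depth 0.
Iteration 1: rows with parent_id in {12} -> eta (id 13, depth 1).
Iteration 2: rows with parent_id in {13} -> tau (id 14, depth 2).
Iteration 3: depth < 2 fails for all current rows; recursion stops.
Total rows emitted: 3.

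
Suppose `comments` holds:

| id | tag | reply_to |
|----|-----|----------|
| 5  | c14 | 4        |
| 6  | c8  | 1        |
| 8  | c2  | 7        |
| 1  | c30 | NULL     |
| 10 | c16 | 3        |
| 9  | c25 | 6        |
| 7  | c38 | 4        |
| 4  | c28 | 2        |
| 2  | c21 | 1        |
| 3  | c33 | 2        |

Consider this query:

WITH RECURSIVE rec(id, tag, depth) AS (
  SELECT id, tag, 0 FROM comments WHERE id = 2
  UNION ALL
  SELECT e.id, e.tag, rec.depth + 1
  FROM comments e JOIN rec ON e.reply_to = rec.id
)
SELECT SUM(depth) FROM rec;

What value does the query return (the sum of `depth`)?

Base: id=2 (c21) at depth 0.
Iteration 1: rows with reply_to in {2} -> c33 (id 3, depth 1), c28 (id 4, depth 1).
Iteration 2: rows with reply_to in {3,4} -> c14 (id 5, depth 2), c38 (id 7, depth 2), c16 (id 10, depth 2).
Iteration 3: rows with reply_to in {5,7,10} -> c2 (id 8, depth 3).
Iteration 4: no rows with reply_to in {8}; recursion stops.
SUM(depth) = 0 + 1 + 1 + 2 + 2 + 2 + 3 = 11.

11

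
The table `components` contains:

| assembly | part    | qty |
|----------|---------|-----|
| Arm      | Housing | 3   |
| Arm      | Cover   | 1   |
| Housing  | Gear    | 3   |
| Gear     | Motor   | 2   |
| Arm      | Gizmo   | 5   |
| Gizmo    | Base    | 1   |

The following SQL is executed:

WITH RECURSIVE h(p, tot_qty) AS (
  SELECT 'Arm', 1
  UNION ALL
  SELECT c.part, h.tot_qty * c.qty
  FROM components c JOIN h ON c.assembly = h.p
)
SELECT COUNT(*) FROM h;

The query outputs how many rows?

Base: (Arm, tot_qty=1).
Iteration 1: components of {Arm} -> Cover = 1*1 = 1, Gizmo = 1*5 = 5, Housing = 1*3 = 3.
Iteration 2: components of {Cover,Gizmo,Housing} -> Base = 5*1 = 5, Gear = 3*3 = 9.
Iteration 3: components of {Base,Gear} -> Motor = 9*2 = 18.
Iteration 4: no further components; recursion stops.
Total rows emitted: 7.

7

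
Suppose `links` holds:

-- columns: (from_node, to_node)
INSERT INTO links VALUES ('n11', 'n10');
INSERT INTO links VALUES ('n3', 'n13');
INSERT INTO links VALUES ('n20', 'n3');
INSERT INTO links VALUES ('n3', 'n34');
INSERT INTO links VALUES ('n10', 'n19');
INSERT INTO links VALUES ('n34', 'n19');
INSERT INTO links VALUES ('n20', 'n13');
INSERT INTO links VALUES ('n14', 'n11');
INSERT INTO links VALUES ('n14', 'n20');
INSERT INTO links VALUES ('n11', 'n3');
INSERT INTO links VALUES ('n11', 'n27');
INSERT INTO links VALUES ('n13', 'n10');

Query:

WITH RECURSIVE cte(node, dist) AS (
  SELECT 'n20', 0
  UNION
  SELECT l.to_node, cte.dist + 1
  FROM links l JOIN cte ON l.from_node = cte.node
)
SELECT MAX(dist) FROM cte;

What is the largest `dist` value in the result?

4

Base: (n20, dist=0).
Iteration 1: edges from {n20} -> (n13, dist=1), (n3, dist=1).
Iteration 2: edges from {n13,n3} -> (n10, dist=2), (n13, dist=2), (n34, dist=2).
Iteration 3: edges from {n10,n13,n34} -> (n10, dist=3), (n19, dist=3). [UNION drops 1 duplicate row(s)]
Iteration 4: edges from {n10,n19} -> (n19, dist=4).
Iteration 5: no outgoing edges from {n19}; recursion stops.
dist values: 0, 1, 1, 2, 2, 2, 3, 3, 4; the maximum is 4.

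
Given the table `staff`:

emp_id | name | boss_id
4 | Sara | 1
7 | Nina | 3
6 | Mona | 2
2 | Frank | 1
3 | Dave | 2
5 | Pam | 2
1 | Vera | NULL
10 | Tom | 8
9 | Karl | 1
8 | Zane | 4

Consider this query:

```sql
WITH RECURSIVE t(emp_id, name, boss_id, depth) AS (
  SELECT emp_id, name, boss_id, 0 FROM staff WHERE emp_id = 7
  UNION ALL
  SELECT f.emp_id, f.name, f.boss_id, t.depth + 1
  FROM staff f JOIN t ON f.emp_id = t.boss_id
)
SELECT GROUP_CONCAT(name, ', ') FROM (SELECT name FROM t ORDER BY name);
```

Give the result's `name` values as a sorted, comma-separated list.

Dave, Frank, Nina, Vera

Base: emp_id=7 (Nina), boss_id=3, depth 0.
Iteration 1: join on emp_id=3 -> Dave (id 3, boss_id=2, depth 1).
Iteration 2: join on emp_id=2 -> Frank (id 2, boss_id=1, depth 2).
Iteration 3: join on emp_id=1 -> Vera (id 1, boss_id=NULL, depth 3).
Iteration 4: boss_id is NULL; no match; recursion stops.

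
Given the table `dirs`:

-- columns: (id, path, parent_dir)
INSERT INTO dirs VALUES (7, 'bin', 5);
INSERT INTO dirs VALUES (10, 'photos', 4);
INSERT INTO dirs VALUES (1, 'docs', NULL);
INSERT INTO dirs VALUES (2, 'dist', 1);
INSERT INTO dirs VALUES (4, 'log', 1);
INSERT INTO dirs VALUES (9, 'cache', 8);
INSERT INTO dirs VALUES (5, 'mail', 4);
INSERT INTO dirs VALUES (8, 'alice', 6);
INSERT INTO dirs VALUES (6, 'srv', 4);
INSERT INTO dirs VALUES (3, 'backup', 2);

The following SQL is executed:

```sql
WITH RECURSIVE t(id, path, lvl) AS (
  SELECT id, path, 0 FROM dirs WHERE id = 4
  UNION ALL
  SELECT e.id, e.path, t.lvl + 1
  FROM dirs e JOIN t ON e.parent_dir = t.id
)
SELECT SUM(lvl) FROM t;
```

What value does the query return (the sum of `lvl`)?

10

Base: id=4 (log) at lvl 0.
Iteration 1: rows with parent_dir in {4} -> mail (id 5, lvl 1), srv (id 6, lvl 1), photos (id 10, lvl 1).
Iteration 2: rows with parent_dir in {5,6,10} -> bin (id 7, lvl 2), alice (id 8, lvl 2).
Iteration 3: rows with parent_dir in {7,8} -> cache (id 9, lvl 3).
Iteration 4: no rows with parent_dir in {9}; recursion stops.
SUM(lvl) = 0 + 1 + 1 + 1 + 2 + 2 + 3 = 10.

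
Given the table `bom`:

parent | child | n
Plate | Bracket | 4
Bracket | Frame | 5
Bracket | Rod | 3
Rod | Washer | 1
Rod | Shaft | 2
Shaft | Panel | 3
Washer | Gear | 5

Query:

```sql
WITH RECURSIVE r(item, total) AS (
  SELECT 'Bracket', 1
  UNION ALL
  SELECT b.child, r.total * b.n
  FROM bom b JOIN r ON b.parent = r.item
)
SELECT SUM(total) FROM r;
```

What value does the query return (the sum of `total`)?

Base: (Bracket, total=1).
Iteration 1: components of {Bracket} -> Frame = 1*5 = 5, Rod = 1*3 = 3.
Iteration 2: components of {Frame,Rod} -> Shaft = 3*2 = 6, Washer = 3*1 = 3.
Iteration 3: components of {Shaft,Washer} -> Gear = 3*5 = 15, Panel = 6*3 = 18.
Iteration 4: no further components; recursion stops.
SUM(total) = 1 + 5 + 3 + 3 + 6 + 15 + 18 = 51.

51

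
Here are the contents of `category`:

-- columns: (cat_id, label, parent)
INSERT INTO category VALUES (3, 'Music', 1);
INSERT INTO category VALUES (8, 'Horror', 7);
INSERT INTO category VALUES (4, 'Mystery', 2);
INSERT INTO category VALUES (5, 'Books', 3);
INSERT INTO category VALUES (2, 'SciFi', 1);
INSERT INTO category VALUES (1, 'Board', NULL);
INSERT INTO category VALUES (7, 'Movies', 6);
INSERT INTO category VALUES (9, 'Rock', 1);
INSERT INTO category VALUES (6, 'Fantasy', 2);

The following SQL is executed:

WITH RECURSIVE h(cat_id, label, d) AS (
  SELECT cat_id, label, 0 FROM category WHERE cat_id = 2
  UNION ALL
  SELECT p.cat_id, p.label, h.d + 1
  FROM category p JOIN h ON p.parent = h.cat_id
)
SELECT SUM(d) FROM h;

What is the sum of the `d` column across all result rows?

Base: cat_id=2 (SciFi) at d 0.
Iteration 1: rows with parent in {2} -> Mystery (id 4, d 1), Fantasy (id 6, d 1).
Iteration 2: rows with parent in {4,6} -> Movies (id 7, d 2).
Iteration 3: rows with parent in {7} -> Horror (id 8, d 3).
Iteration 4: no rows with parent in {8}; recursion stops.
SUM(d) = 0 + 1 + 1 + 2 + 3 = 7.

7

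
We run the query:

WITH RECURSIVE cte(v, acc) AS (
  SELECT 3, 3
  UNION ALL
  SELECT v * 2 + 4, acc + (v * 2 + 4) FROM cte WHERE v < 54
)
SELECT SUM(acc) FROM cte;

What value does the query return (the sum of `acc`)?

Base: v=3, acc=3.
Iteration 1: 3 < 54 holds -> v = 3 * 2 + 4 = 10, acc = 3 + 10 = 13.
Iteration 2: 10 < 54 holds -> v = 10 * 2 + 4 = 24, acc = 13 + 24 = 37.
Iteration 3: 24 < 54 holds -> v = 24 * 2 + 4 = 52, acc = 37 + 52 = 89.
Iteration 4: 52 < 54 holds -> v = 52 * 2 + 4 = 108, acc = 89 + 108 = 197.
Iteration 5: 108 < 54 fails; recursion stops.
SUM(acc) = 3 + 13 + 37 + 89 + 197 = 339.

339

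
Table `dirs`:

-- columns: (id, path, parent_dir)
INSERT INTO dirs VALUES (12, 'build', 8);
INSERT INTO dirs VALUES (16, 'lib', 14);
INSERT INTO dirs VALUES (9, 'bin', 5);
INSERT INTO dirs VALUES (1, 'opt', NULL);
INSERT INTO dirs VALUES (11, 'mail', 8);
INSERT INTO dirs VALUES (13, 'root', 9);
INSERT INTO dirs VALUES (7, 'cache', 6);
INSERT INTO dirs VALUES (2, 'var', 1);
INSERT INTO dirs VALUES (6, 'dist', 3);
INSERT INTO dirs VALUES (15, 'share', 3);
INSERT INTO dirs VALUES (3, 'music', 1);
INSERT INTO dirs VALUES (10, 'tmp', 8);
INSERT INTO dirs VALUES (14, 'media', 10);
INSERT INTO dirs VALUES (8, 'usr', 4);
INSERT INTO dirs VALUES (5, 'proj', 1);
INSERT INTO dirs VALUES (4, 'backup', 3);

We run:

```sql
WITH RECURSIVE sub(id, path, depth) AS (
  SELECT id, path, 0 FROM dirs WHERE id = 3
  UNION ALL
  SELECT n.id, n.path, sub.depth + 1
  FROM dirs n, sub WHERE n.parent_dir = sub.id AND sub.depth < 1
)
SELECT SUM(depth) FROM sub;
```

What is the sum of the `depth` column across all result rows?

3

Base: id=3 (music) at depth 0.
Iteration 1: rows with parent_dir in {3} -> backup (id 4, depth 1), dist (id 6, depth 1), share (id 15, depth 1).
Iteration 2: depth < 1 fails for all current rows; recursion stops.
SUM(depth) = 0 + 1 + 1 + 1 = 3.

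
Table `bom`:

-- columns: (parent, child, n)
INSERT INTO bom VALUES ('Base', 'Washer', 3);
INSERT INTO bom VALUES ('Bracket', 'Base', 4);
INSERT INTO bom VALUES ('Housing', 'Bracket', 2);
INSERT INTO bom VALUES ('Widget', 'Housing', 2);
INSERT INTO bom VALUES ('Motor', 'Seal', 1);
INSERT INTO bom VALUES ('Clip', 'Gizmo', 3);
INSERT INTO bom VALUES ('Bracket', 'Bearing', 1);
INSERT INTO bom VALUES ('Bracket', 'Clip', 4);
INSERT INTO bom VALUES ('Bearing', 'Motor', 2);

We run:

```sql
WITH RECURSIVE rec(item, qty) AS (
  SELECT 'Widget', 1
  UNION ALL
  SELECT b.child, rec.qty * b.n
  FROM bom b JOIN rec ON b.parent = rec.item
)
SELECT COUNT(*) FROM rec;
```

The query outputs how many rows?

10

Base: (Widget, qty=1).
Iteration 1: components of {Widget} -> Housing = 1*2 = 2.
Iteration 2: components of {Housing} -> Bracket = 2*2 = 4.
Iteration 3: components of {Bracket} -> Base = 4*4 = 16, Bearing = 4*1 = 4, Clip = 4*4 = 16.
Iteration 4: components of {Base,Bearing,Clip} -> Gizmo = 16*3 = 48, Motor = 4*2 = 8, Washer = 16*3 = 48.
Iteration 5: components of {Gizmo,Motor,Washer} -> Seal = 8*1 = 8.
Iteration 6: no further components; recursion stops.
Total rows emitted: 10.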